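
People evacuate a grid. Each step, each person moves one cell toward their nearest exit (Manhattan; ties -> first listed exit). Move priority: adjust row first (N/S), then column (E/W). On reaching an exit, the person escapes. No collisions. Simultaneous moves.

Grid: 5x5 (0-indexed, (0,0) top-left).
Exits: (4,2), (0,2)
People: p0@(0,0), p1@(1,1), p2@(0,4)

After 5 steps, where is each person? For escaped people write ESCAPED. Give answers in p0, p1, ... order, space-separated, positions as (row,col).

Step 1: p0:(0,0)->(0,1) | p1:(1,1)->(0,1) | p2:(0,4)->(0,3)
Step 2: p0:(0,1)->(0,2)->EXIT | p1:(0,1)->(0,2)->EXIT | p2:(0,3)->(0,2)->EXIT

ESCAPED ESCAPED ESCAPED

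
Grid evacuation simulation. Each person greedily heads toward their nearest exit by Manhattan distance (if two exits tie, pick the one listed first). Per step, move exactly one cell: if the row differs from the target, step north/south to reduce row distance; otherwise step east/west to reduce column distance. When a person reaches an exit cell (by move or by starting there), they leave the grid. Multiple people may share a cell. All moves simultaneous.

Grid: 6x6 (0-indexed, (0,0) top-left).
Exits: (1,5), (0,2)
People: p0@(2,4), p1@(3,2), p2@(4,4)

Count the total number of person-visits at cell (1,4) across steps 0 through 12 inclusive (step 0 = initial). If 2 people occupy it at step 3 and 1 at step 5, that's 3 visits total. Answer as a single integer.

Step 0: p0@(2,4) p1@(3,2) p2@(4,4) -> at (1,4): 0 [-], cum=0
Step 1: p0@(1,4) p1@(2,2) p2@(3,4) -> at (1,4): 1 [p0], cum=1
Step 2: p0@ESC p1@(1,2) p2@(2,4) -> at (1,4): 0 [-], cum=1
Step 3: p0@ESC p1@ESC p2@(1,4) -> at (1,4): 1 [p2], cum=2
Step 4: p0@ESC p1@ESC p2@ESC -> at (1,4): 0 [-], cum=2
Total visits = 2

Answer: 2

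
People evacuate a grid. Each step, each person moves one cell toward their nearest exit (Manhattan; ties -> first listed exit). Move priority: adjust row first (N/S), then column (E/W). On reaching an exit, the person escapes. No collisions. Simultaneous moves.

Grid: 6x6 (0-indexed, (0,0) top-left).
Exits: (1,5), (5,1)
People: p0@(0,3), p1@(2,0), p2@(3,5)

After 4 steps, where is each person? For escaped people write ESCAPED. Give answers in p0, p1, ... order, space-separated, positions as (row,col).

Step 1: p0:(0,3)->(1,3) | p1:(2,0)->(3,0) | p2:(3,5)->(2,5)
Step 2: p0:(1,3)->(1,4) | p1:(3,0)->(4,0) | p2:(2,5)->(1,5)->EXIT
Step 3: p0:(1,4)->(1,5)->EXIT | p1:(4,0)->(5,0) | p2:escaped
Step 4: p0:escaped | p1:(5,0)->(5,1)->EXIT | p2:escaped

ESCAPED ESCAPED ESCAPED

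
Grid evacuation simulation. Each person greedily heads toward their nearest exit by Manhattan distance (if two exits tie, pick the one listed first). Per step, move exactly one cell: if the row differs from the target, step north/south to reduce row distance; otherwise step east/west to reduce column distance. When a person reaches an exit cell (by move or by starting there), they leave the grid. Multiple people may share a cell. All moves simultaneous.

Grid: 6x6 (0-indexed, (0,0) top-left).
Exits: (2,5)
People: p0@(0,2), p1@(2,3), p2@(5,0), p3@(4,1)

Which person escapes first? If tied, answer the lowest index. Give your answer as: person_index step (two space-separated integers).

Answer: 1 2

Derivation:
Step 1: p0:(0,2)->(1,2) | p1:(2,3)->(2,4) | p2:(5,0)->(4,0) | p3:(4,1)->(3,1)
Step 2: p0:(1,2)->(2,2) | p1:(2,4)->(2,5)->EXIT | p2:(4,0)->(3,0) | p3:(3,1)->(2,1)
Step 3: p0:(2,2)->(2,3) | p1:escaped | p2:(3,0)->(2,0) | p3:(2,1)->(2,2)
Step 4: p0:(2,3)->(2,4) | p1:escaped | p2:(2,0)->(2,1) | p3:(2,2)->(2,3)
Step 5: p0:(2,4)->(2,5)->EXIT | p1:escaped | p2:(2,1)->(2,2) | p3:(2,3)->(2,4)
Step 6: p0:escaped | p1:escaped | p2:(2,2)->(2,3) | p3:(2,4)->(2,5)->EXIT
Step 7: p0:escaped | p1:escaped | p2:(2,3)->(2,4) | p3:escaped
Step 8: p0:escaped | p1:escaped | p2:(2,4)->(2,5)->EXIT | p3:escaped
Exit steps: [5, 2, 8, 6]
First to escape: p1 at step 2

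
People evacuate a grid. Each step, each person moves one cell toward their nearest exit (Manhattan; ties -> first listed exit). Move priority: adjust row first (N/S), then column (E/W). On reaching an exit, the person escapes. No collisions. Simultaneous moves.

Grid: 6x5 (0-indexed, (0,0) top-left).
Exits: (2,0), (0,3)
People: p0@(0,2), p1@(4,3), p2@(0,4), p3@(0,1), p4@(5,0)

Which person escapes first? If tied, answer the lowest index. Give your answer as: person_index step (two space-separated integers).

Step 1: p0:(0,2)->(0,3)->EXIT | p1:(4,3)->(3,3) | p2:(0,4)->(0,3)->EXIT | p3:(0,1)->(0,2) | p4:(5,0)->(4,0)
Step 2: p0:escaped | p1:(3,3)->(2,3) | p2:escaped | p3:(0,2)->(0,3)->EXIT | p4:(4,0)->(3,0)
Step 3: p0:escaped | p1:(2,3)->(1,3) | p2:escaped | p3:escaped | p4:(3,0)->(2,0)->EXIT
Step 4: p0:escaped | p1:(1,3)->(0,3)->EXIT | p2:escaped | p3:escaped | p4:escaped
Exit steps: [1, 4, 1, 2, 3]
First to escape: p0 at step 1

Answer: 0 1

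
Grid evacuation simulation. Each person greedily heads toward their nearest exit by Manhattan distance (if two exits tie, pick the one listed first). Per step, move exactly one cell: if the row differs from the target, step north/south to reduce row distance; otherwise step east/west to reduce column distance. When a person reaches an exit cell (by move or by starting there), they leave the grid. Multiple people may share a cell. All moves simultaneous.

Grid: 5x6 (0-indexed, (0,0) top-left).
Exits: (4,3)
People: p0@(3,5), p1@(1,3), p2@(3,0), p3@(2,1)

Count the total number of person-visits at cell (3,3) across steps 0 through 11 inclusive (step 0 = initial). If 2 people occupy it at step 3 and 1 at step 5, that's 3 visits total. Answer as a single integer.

Step 0: p0@(3,5) p1@(1,3) p2@(3,0) p3@(2,1) -> at (3,3): 0 [-], cum=0
Step 1: p0@(4,5) p1@(2,3) p2@(4,0) p3@(3,1) -> at (3,3): 0 [-], cum=0
Step 2: p0@(4,4) p1@(3,3) p2@(4,1) p3@(4,1) -> at (3,3): 1 [p1], cum=1
Step 3: p0@ESC p1@ESC p2@(4,2) p3@(4,2) -> at (3,3): 0 [-], cum=1
Step 4: p0@ESC p1@ESC p2@ESC p3@ESC -> at (3,3): 0 [-], cum=1
Total visits = 1

Answer: 1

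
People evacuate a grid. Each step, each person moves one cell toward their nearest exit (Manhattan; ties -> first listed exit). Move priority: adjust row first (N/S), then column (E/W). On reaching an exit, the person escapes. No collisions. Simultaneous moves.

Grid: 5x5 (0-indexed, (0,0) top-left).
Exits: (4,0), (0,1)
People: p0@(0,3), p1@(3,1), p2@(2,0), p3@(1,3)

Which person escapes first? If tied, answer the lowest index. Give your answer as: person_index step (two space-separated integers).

Answer: 0 2

Derivation:
Step 1: p0:(0,3)->(0,2) | p1:(3,1)->(4,1) | p2:(2,0)->(3,0) | p3:(1,3)->(0,3)
Step 2: p0:(0,2)->(0,1)->EXIT | p1:(4,1)->(4,0)->EXIT | p2:(3,0)->(4,0)->EXIT | p3:(0,3)->(0,2)
Step 3: p0:escaped | p1:escaped | p2:escaped | p3:(0,2)->(0,1)->EXIT
Exit steps: [2, 2, 2, 3]
First to escape: p0 at step 2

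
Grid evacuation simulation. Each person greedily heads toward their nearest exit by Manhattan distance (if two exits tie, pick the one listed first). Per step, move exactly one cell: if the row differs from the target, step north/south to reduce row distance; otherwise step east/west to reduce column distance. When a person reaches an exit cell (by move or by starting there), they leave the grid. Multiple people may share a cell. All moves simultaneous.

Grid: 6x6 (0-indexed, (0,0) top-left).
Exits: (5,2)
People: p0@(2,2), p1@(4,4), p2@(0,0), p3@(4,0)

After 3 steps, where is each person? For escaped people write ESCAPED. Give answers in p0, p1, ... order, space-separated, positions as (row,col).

Step 1: p0:(2,2)->(3,2) | p1:(4,4)->(5,4) | p2:(0,0)->(1,0) | p3:(4,0)->(5,0)
Step 2: p0:(3,2)->(4,2) | p1:(5,4)->(5,3) | p2:(1,0)->(2,0) | p3:(5,0)->(5,1)
Step 3: p0:(4,2)->(5,2)->EXIT | p1:(5,3)->(5,2)->EXIT | p2:(2,0)->(3,0) | p3:(5,1)->(5,2)->EXIT

ESCAPED ESCAPED (3,0) ESCAPED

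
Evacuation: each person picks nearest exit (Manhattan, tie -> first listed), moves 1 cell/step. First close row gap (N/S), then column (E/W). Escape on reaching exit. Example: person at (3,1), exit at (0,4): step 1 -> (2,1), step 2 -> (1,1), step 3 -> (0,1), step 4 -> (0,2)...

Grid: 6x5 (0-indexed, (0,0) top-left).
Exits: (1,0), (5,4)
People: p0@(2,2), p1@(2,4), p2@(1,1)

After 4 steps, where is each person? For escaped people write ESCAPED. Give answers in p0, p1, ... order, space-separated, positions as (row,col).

Step 1: p0:(2,2)->(1,2) | p1:(2,4)->(3,4) | p2:(1,1)->(1,0)->EXIT
Step 2: p0:(1,2)->(1,1) | p1:(3,4)->(4,4) | p2:escaped
Step 3: p0:(1,1)->(1,0)->EXIT | p1:(4,4)->(5,4)->EXIT | p2:escaped

ESCAPED ESCAPED ESCAPED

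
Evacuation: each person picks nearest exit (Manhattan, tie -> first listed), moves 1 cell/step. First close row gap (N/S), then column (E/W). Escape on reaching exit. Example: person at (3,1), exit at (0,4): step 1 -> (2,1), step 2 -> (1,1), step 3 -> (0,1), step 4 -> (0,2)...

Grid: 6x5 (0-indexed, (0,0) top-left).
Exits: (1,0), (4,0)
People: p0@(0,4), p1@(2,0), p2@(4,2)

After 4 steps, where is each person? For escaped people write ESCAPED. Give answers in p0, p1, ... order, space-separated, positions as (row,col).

Step 1: p0:(0,4)->(1,4) | p1:(2,0)->(1,0)->EXIT | p2:(4,2)->(4,1)
Step 2: p0:(1,4)->(1,3) | p1:escaped | p2:(4,1)->(4,0)->EXIT
Step 3: p0:(1,3)->(1,2) | p1:escaped | p2:escaped
Step 4: p0:(1,2)->(1,1) | p1:escaped | p2:escaped

(1,1) ESCAPED ESCAPED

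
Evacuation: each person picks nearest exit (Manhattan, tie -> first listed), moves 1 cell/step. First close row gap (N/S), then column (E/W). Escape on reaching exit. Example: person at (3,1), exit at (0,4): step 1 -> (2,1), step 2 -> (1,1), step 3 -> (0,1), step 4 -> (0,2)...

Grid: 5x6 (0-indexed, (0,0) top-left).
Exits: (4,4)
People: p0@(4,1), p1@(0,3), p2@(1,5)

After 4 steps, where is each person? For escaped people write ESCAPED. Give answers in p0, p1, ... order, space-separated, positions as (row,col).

Step 1: p0:(4,1)->(4,2) | p1:(0,3)->(1,3) | p2:(1,5)->(2,5)
Step 2: p0:(4,2)->(4,3) | p1:(1,3)->(2,3) | p2:(2,5)->(3,5)
Step 3: p0:(4,3)->(4,4)->EXIT | p1:(2,3)->(3,3) | p2:(3,5)->(4,5)
Step 4: p0:escaped | p1:(3,3)->(4,3) | p2:(4,5)->(4,4)->EXIT

ESCAPED (4,3) ESCAPED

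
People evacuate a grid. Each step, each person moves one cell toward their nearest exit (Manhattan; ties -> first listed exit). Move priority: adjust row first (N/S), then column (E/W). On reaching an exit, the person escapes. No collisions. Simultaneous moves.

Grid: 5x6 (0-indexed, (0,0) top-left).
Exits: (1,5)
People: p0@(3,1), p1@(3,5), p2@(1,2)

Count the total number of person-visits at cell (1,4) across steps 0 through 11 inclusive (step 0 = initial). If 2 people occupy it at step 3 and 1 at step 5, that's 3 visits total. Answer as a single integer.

Step 0: p0@(3,1) p1@(3,5) p2@(1,2) -> at (1,4): 0 [-], cum=0
Step 1: p0@(2,1) p1@(2,5) p2@(1,3) -> at (1,4): 0 [-], cum=0
Step 2: p0@(1,1) p1@ESC p2@(1,4) -> at (1,4): 1 [p2], cum=1
Step 3: p0@(1,2) p1@ESC p2@ESC -> at (1,4): 0 [-], cum=1
Step 4: p0@(1,3) p1@ESC p2@ESC -> at (1,4): 0 [-], cum=1
Step 5: p0@(1,4) p1@ESC p2@ESC -> at (1,4): 1 [p0], cum=2
Step 6: p0@ESC p1@ESC p2@ESC -> at (1,4): 0 [-], cum=2
Total visits = 2

Answer: 2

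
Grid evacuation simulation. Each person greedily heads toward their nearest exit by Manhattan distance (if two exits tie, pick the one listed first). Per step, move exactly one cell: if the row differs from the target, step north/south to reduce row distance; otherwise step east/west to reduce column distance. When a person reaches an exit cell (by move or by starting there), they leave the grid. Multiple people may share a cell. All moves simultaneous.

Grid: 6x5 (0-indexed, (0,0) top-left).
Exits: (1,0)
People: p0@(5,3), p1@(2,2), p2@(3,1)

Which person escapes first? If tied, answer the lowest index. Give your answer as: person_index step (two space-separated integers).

Step 1: p0:(5,3)->(4,3) | p1:(2,2)->(1,2) | p2:(3,1)->(2,1)
Step 2: p0:(4,3)->(3,3) | p1:(1,2)->(1,1) | p2:(2,1)->(1,1)
Step 3: p0:(3,3)->(2,3) | p1:(1,1)->(1,0)->EXIT | p2:(1,1)->(1,0)->EXIT
Step 4: p0:(2,3)->(1,3) | p1:escaped | p2:escaped
Step 5: p0:(1,3)->(1,2) | p1:escaped | p2:escaped
Step 6: p0:(1,2)->(1,1) | p1:escaped | p2:escaped
Step 7: p0:(1,1)->(1,0)->EXIT | p1:escaped | p2:escaped
Exit steps: [7, 3, 3]
First to escape: p1 at step 3

Answer: 1 3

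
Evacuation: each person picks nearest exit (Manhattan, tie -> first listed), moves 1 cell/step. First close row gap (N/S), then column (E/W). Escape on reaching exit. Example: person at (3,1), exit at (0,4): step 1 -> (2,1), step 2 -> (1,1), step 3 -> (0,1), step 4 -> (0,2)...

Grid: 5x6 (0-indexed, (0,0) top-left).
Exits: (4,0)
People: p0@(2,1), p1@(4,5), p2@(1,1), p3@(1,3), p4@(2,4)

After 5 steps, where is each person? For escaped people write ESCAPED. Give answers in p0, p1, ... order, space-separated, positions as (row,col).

Step 1: p0:(2,1)->(3,1) | p1:(4,5)->(4,4) | p2:(1,1)->(2,1) | p3:(1,3)->(2,3) | p4:(2,4)->(3,4)
Step 2: p0:(3,1)->(4,1) | p1:(4,4)->(4,3) | p2:(2,1)->(3,1) | p3:(2,3)->(3,3) | p4:(3,4)->(4,4)
Step 3: p0:(4,1)->(4,0)->EXIT | p1:(4,3)->(4,2) | p2:(3,1)->(4,1) | p3:(3,3)->(4,3) | p4:(4,4)->(4,3)
Step 4: p0:escaped | p1:(4,2)->(4,1) | p2:(4,1)->(4,0)->EXIT | p3:(4,3)->(4,2) | p4:(4,3)->(4,2)
Step 5: p0:escaped | p1:(4,1)->(4,0)->EXIT | p2:escaped | p3:(4,2)->(4,1) | p4:(4,2)->(4,1)

ESCAPED ESCAPED ESCAPED (4,1) (4,1)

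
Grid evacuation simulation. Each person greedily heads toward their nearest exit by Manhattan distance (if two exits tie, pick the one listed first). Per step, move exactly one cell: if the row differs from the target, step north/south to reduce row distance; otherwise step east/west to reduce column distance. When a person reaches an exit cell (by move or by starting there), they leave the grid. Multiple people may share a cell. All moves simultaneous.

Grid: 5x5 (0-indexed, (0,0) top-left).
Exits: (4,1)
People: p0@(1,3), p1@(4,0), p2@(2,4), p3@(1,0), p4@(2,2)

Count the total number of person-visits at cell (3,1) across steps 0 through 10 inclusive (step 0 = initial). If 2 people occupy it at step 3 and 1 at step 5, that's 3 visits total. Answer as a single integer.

Step 0: p0@(1,3) p1@(4,0) p2@(2,4) p3@(1,0) p4@(2,2) -> at (3,1): 0 [-], cum=0
Step 1: p0@(2,3) p1@ESC p2@(3,4) p3@(2,0) p4@(3,2) -> at (3,1): 0 [-], cum=0
Step 2: p0@(3,3) p1@ESC p2@(4,4) p3@(3,0) p4@(4,2) -> at (3,1): 0 [-], cum=0
Step 3: p0@(4,3) p1@ESC p2@(4,3) p3@(4,0) p4@ESC -> at (3,1): 0 [-], cum=0
Step 4: p0@(4,2) p1@ESC p2@(4,2) p3@ESC p4@ESC -> at (3,1): 0 [-], cum=0
Step 5: p0@ESC p1@ESC p2@ESC p3@ESC p4@ESC -> at (3,1): 0 [-], cum=0
Total visits = 0

Answer: 0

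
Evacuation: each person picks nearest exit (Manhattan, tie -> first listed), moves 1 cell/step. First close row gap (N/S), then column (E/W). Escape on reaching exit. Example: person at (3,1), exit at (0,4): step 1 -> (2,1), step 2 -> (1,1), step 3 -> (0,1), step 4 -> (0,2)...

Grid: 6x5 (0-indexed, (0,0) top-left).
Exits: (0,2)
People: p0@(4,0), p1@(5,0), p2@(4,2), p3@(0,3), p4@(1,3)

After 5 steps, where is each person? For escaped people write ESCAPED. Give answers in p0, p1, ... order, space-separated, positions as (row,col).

Step 1: p0:(4,0)->(3,0) | p1:(5,0)->(4,0) | p2:(4,2)->(3,2) | p3:(0,3)->(0,2)->EXIT | p4:(1,3)->(0,3)
Step 2: p0:(3,0)->(2,0) | p1:(4,0)->(3,0) | p2:(3,2)->(2,2) | p3:escaped | p4:(0,3)->(0,2)->EXIT
Step 3: p0:(2,0)->(1,0) | p1:(3,0)->(2,0) | p2:(2,2)->(1,2) | p3:escaped | p4:escaped
Step 4: p0:(1,0)->(0,0) | p1:(2,0)->(1,0) | p2:(1,2)->(0,2)->EXIT | p3:escaped | p4:escaped
Step 5: p0:(0,0)->(0,1) | p1:(1,0)->(0,0) | p2:escaped | p3:escaped | p4:escaped

(0,1) (0,0) ESCAPED ESCAPED ESCAPED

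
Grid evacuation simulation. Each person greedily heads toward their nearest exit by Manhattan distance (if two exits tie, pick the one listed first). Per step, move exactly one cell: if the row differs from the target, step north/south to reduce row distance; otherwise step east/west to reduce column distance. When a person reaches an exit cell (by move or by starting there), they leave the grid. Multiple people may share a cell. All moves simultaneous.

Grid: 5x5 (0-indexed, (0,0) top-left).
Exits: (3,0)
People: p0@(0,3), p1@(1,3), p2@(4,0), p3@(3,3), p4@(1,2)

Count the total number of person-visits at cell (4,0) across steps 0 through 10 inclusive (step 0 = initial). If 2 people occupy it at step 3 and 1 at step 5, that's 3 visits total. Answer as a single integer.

Answer: 1

Derivation:
Step 0: p0@(0,3) p1@(1,3) p2@(4,0) p3@(3,3) p4@(1,2) -> at (4,0): 1 [p2], cum=1
Step 1: p0@(1,3) p1@(2,3) p2@ESC p3@(3,2) p4@(2,2) -> at (4,0): 0 [-], cum=1
Step 2: p0@(2,3) p1@(3,3) p2@ESC p3@(3,1) p4@(3,2) -> at (4,0): 0 [-], cum=1
Step 3: p0@(3,3) p1@(3,2) p2@ESC p3@ESC p4@(3,1) -> at (4,0): 0 [-], cum=1
Step 4: p0@(3,2) p1@(3,1) p2@ESC p3@ESC p4@ESC -> at (4,0): 0 [-], cum=1
Step 5: p0@(3,1) p1@ESC p2@ESC p3@ESC p4@ESC -> at (4,0): 0 [-], cum=1
Step 6: p0@ESC p1@ESC p2@ESC p3@ESC p4@ESC -> at (4,0): 0 [-], cum=1
Total visits = 1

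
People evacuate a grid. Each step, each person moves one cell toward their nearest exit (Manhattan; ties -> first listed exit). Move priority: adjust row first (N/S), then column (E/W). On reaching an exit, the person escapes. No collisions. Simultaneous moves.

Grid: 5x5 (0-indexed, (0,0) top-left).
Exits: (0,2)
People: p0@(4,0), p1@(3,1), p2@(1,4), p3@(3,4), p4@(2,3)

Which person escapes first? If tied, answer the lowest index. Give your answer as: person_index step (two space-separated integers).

Step 1: p0:(4,0)->(3,0) | p1:(3,1)->(2,1) | p2:(1,4)->(0,4) | p3:(3,4)->(2,4) | p4:(2,3)->(1,3)
Step 2: p0:(3,0)->(2,0) | p1:(2,1)->(1,1) | p2:(0,4)->(0,3) | p3:(2,4)->(1,4) | p4:(1,3)->(0,3)
Step 3: p0:(2,0)->(1,0) | p1:(1,1)->(0,1) | p2:(0,3)->(0,2)->EXIT | p3:(1,4)->(0,4) | p4:(0,3)->(0,2)->EXIT
Step 4: p0:(1,0)->(0,0) | p1:(0,1)->(0,2)->EXIT | p2:escaped | p3:(0,4)->(0,3) | p4:escaped
Step 5: p0:(0,0)->(0,1) | p1:escaped | p2:escaped | p3:(0,3)->(0,2)->EXIT | p4:escaped
Step 6: p0:(0,1)->(0,2)->EXIT | p1:escaped | p2:escaped | p3:escaped | p4:escaped
Exit steps: [6, 4, 3, 5, 3]
First to escape: p2 at step 3

Answer: 2 3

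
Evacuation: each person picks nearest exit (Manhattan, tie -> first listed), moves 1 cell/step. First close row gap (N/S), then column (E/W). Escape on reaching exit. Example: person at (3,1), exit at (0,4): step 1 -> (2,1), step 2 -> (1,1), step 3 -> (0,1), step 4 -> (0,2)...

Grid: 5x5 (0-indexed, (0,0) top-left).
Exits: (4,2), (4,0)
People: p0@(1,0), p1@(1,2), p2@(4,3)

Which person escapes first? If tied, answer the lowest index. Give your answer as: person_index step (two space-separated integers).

Step 1: p0:(1,0)->(2,0) | p1:(1,2)->(2,2) | p2:(4,3)->(4,2)->EXIT
Step 2: p0:(2,0)->(3,0) | p1:(2,2)->(3,2) | p2:escaped
Step 3: p0:(3,0)->(4,0)->EXIT | p1:(3,2)->(4,2)->EXIT | p2:escaped
Exit steps: [3, 3, 1]
First to escape: p2 at step 1

Answer: 2 1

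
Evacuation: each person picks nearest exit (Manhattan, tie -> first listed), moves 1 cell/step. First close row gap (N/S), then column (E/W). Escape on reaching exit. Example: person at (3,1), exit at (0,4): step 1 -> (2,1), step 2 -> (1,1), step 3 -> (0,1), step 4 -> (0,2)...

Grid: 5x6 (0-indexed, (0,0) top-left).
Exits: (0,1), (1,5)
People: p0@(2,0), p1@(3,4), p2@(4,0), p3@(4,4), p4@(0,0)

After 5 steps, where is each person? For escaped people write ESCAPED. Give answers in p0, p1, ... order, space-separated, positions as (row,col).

Step 1: p0:(2,0)->(1,0) | p1:(3,4)->(2,4) | p2:(4,0)->(3,0) | p3:(4,4)->(3,4) | p4:(0,0)->(0,1)->EXIT
Step 2: p0:(1,0)->(0,0) | p1:(2,4)->(1,4) | p2:(3,0)->(2,0) | p3:(3,4)->(2,4) | p4:escaped
Step 3: p0:(0,0)->(0,1)->EXIT | p1:(1,4)->(1,5)->EXIT | p2:(2,0)->(1,0) | p3:(2,4)->(1,4) | p4:escaped
Step 4: p0:escaped | p1:escaped | p2:(1,0)->(0,0) | p3:(1,4)->(1,5)->EXIT | p4:escaped
Step 5: p0:escaped | p1:escaped | p2:(0,0)->(0,1)->EXIT | p3:escaped | p4:escaped

ESCAPED ESCAPED ESCAPED ESCAPED ESCAPED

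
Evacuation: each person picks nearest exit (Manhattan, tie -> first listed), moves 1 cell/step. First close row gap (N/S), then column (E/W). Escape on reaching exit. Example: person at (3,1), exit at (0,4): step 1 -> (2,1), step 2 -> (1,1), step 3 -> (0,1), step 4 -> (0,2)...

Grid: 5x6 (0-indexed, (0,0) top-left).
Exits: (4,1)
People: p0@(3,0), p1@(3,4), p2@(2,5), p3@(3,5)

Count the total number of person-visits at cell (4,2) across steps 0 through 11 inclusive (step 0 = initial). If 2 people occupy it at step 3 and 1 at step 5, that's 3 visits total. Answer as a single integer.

Answer: 3

Derivation:
Step 0: p0@(3,0) p1@(3,4) p2@(2,5) p3@(3,5) -> at (4,2): 0 [-], cum=0
Step 1: p0@(4,0) p1@(4,4) p2@(3,5) p3@(4,5) -> at (4,2): 0 [-], cum=0
Step 2: p0@ESC p1@(4,3) p2@(4,5) p3@(4,4) -> at (4,2): 0 [-], cum=0
Step 3: p0@ESC p1@(4,2) p2@(4,4) p3@(4,3) -> at (4,2): 1 [p1], cum=1
Step 4: p0@ESC p1@ESC p2@(4,3) p3@(4,2) -> at (4,2): 1 [p3], cum=2
Step 5: p0@ESC p1@ESC p2@(4,2) p3@ESC -> at (4,2): 1 [p2], cum=3
Step 6: p0@ESC p1@ESC p2@ESC p3@ESC -> at (4,2): 0 [-], cum=3
Total visits = 3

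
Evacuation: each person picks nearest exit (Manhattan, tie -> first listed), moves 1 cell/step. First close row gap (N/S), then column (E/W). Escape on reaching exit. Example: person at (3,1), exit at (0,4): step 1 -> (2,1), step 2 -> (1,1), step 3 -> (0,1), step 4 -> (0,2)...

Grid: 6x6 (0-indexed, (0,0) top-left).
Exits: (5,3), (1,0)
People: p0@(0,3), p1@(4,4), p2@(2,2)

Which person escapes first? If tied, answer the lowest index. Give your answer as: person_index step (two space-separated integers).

Step 1: p0:(0,3)->(1,3) | p1:(4,4)->(5,4) | p2:(2,2)->(1,2)
Step 2: p0:(1,3)->(1,2) | p1:(5,4)->(5,3)->EXIT | p2:(1,2)->(1,1)
Step 3: p0:(1,2)->(1,1) | p1:escaped | p2:(1,1)->(1,0)->EXIT
Step 4: p0:(1,1)->(1,0)->EXIT | p1:escaped | p2:escaped
Exit steps: [4, 2, 3]
First to escape: p1 at step 2

Answer: 1 2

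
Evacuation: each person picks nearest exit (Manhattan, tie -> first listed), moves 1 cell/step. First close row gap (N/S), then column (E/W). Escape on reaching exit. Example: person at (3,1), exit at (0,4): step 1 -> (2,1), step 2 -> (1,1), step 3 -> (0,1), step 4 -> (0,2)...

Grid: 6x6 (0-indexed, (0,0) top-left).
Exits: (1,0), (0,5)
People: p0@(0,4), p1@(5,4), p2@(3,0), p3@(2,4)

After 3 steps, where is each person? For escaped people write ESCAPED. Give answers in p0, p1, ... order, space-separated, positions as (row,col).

Step 1: p0:(0,4)->(0,5)->EXIT | p1:(5,4)->(4,4) | p2:(3,0)->(2,0) | p3:(2,4)->(1,4)
Step 2: p0:escaped | p1:(4,4)->(3,4) | p2:(2,0)->(1,0)->EXIT | p3:(1,4)->(0,4)
Step 3: p0:escaped | p1:(3,4)->(2,4) | p2:escaped | p3:(0,4)->(0,5)->EXIT

ESCAPED (2,4) ESCAPED ESCAPED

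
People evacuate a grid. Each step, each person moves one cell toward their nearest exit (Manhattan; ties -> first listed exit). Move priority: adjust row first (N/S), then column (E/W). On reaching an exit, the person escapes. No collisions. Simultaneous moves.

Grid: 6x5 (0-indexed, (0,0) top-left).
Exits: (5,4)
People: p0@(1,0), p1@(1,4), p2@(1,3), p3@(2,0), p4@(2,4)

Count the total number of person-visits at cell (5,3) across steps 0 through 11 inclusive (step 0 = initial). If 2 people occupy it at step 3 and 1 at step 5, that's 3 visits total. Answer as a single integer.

Step 0: p0@(1,0) p1@(1,4) p2@(1,3) p3@(2,0) p4@(2,4) -> at (5,3): 0 [-], cum=0
Step 1: p0@(2,0) p1@(2,4) p2@(2,3) p3@(3,0) p4@(3,4) -> at (5,3): 0 [-], cum=0
Step 2: p0@(3,0) p1@(3,4) p2@(3,3) p3@(4,0) p4@(4,4) -> at (5,3): 0 [-], cum=0
Step 3: p0@(4,0) p1@(4,4) p2@(4,3) p3@(5,0) p4@ESC -> at (5,3): 0 [-], cum=0
Step 4: p0@(5,0) p1@ESC p2@(5,3) p3@(5,1) p4@ESC -> at (5,3): 1 [p2], cum=1
Step 5: p0@(5,1) p1@ESC p2@ESC p3@(5,2) p4@ESC -> at (5,3): 0 [-], cum=1
Step 6: p0@(5,2) p1@ESC p2@ESC p3@(5,3) p4@ESC -> at (5,3): 1 [p3], cum=2
Step 7: p0@(5,3) p1@ESC p2@ESC p3@ESC p4@ESC -> at (5,3): 1 [p0], cum=3
Step 8: p0@ESC p1@ESC p2@ESC p3@ESC p4@ESC -> at (5,3): 0 [-], cum=3
Total visits = 3

Answer: 3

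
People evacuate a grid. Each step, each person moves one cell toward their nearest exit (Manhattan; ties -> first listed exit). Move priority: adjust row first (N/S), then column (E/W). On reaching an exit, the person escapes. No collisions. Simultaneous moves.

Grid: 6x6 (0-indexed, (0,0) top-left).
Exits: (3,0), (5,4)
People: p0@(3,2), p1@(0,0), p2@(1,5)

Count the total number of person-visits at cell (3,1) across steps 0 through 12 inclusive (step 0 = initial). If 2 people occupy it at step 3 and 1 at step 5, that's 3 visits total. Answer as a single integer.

Answer: 1

Derivation:
Step 0: p0@(3,2) p1@(0,0) p2@(1,5) -> at (3,1): 0 [-], cum=0
Step 1: p0@(3,1) p1@(1,0) p2@(2,5) -> at (3,1): 1 [p0], cum=1
Step 2: p0@ESC p1@(2,0) p2@(3,5) -> at (3,1): 0 [-], cum=1
Step 3: p0@ESC p1@ESC p2@(4,5) -> at (3,1): 0 [-], cum=1
Step 4: p0@ESC p1@ESC p2@(5,5) -> at (3,1): 0 [-], cum=1
Step 5: p0@ESC p1@ESC p2@ESC -> at (3,1): 0 [-], cum=1
Total visits = 1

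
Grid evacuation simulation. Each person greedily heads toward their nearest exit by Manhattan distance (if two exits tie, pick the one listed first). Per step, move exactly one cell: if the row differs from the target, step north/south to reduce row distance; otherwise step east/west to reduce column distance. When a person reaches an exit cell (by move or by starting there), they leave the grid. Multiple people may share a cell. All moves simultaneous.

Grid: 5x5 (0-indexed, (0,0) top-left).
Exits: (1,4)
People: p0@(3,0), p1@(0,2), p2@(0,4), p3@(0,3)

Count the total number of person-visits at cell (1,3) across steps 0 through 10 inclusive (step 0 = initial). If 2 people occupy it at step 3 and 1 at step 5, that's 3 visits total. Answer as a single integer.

Step 0: p0@(3,0) p1@(0,2) p2@(0,4) p3@(0,3) -> at (1,3): 0 [-], cum=0
Step 1: p0@(2,0) p1@(1,2) p2@ESC p3@(1,3) -> at (1,3): 1 [p3], cum=1
Step 2: p0@(1,0) p1@(1,3) p2@ESC p3@ESC -> at (1,3): 1 [p1], cum=2
Step 3: p0@(1,1) p1@ESC p2@ESC p3@ESC -> at (1,3): 0 [-], cum=2
Step 4: p0@(1,2) p1@ESC p2@ESC p3@ESC -> at (1,3): 0 [-], cum=2
Step 5: p0@(1,3) p1@ESC p2@ESC p3@ESC -> at (1,3): 1 [p0], cum=3
Step 6: p0@ESC p1@ESC p2@ESC p3@ESC -> at (1,3): 0 [-], cum=3
Total visits = 3

Answer: 3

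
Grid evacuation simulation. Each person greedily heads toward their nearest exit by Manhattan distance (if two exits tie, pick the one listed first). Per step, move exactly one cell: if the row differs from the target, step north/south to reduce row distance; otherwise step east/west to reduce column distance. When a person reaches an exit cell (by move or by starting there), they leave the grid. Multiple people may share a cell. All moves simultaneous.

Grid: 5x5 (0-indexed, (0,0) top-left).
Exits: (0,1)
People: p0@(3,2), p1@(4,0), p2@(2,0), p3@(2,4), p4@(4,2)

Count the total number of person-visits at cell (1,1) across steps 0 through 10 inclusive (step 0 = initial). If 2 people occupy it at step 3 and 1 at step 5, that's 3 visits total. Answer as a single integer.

Answer: 0

Derivation:
Step 0: p0@(3,2) p1@(4,0) p2@(2,0) p3@(2,4) p4@(4,2) -> at (1,1): 0 [-], cum=0
Step 1: p0@(2,2) p1@(3,0) p2@(1,0) p3@(1,4) p4@(3,2) -> at (1,1): 0 [-], cum=0
Step 2: p0@(1,2) p1@(2,0) p2@(0,0) p3@(0,4) p4@(2,2) -> at (1,1): 0 [-], cum=0
Step 3: p0@(0,2) p1@(1,0) p2@ESC p3@(0,3) p4@(1,2) -> at (1,1): 0 [-], cum=0
Step 4: p0@ESC p1@(0,0) p2@ESC p3@(0,2) p4@(0,2) -> at (1,1): 0 [-], cum=0
Step 5: p0@ESC p1@ESC p2@ESC p3@ESC p4@ESC -> at (1,1): 0 [-], cum=0
Total visits = 0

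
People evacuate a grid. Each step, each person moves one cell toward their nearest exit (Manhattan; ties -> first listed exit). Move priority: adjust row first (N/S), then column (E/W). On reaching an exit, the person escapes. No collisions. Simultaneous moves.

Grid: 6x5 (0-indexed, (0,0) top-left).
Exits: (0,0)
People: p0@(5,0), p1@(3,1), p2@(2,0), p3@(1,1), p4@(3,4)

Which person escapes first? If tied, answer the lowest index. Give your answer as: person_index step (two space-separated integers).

Step 1: p0:(5,0)->(4,0) | p1:(3,1)->(2,1) | p2:(2,0)->(1,0) | p3:(1,1)->(0,1) | p4:(3,4)->(2,4)
Step 2: p0:(4,0)->(3,0) | p1:(2,1)->(1,1) | p2:(1,0)->(0,0)->EXIT | p3:(0,1)->(0,0)->EXIT | p4:(2,4)->(1,4)
Step 3: p0:(3,0)->(2,0) | p1:(1,1)->(0,1) | p2:escaped | p3:escaped | p4:(1,4)->(0,4)
Step 4: p0:(2,0)->(1,0) | p1:(0,1)->(0,0)->EXIT | p2:escaped | p3:escaped | p4:(0,4)->(0,3)
Step 5: p0:(1,0)->(0,0)->EXIT | p1:escaped | p2:escaped | p3:escaped | p4:(0,3)->(0,2)
Step 6: p0:escaped | p1:escaped | p2:escaped | p3:escaped | p4:(0,2)->(0,1)
Step 7: p0:escaped | p1:escaped | p2:escaped | p3:escaped | p4:(0,1)->(0,0)->EXIT
Exit steps: [5, 4, 2, 2, 7]
First to escape: p2 at step 2

Answer: 2 2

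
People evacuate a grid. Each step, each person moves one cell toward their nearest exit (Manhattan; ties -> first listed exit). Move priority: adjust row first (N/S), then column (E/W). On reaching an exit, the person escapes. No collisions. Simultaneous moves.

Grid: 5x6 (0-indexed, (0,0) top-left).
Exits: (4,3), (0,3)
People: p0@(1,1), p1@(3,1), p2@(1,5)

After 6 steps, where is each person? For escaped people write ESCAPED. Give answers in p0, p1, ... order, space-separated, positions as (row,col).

Step 1: p0:(1,1)->(0,1) | p1:(3,1)->(4,1) | p2:(1,5)->(0,5)
Step 2: p0:(0,1)->(0,2) | p1:(4,1)->(4,2) | p2:(0,5)->(0,4)
Step 3: p0:(0,2)->(0,3)->EXIT | p1:(4,2)->(4,3)->EXIT | p2:(0,4)->(0,3)->EXIT

ESCAPED ESCAPED ESCAPED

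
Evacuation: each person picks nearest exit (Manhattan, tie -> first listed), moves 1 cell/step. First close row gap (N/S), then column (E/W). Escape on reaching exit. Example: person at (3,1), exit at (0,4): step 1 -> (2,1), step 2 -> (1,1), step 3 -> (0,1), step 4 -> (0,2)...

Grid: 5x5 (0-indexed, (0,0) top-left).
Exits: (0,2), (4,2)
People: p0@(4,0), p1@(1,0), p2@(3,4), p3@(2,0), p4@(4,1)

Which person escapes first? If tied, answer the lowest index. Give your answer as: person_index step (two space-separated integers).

Step 1: p0:(4,0)->(4,1) | p1:(1,0)->(0,0) | p2:(3,4)->(4,4) | p3:(2,0)->(1,0) | p4:(4,1)->(4,2)->EXIT
Step 2: p0:(4,1)->(4,2)->EXIT | p1:(0,0)->(0,1) | p2:(4,4)->(4,3) | p3:(1,0)->(0,0) | p4:escaped
Step 3: p0:escaped | p1:(0,1)->(0,2)->EXIT | p2:(4,3)->(4,2)->EXIT | p3:(0,0)->(0,1) | p4:escaped
Step 4: p0:escaped | p1:escaped | p2:escaped | p3:(0,1)->(0,2)->EXIT | p4:escaped
Exit steps: [2, 3, 3, 4, 1]
First to escape: p4 at step 1

Answer: 4 1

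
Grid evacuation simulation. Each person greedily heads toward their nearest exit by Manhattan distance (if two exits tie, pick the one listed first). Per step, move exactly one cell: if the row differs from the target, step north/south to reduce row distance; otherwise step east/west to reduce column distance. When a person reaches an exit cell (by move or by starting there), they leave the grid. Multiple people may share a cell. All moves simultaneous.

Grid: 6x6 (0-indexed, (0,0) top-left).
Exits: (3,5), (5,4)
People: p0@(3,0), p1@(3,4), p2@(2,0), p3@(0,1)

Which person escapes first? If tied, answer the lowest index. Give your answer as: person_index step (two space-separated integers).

Step 1: p0:(3,0)->(3,1) | p1:(3,4)->(3,5)->EXIT | p2:(2,0)->(3,0) | p3:(0,1)->(1,1)
Step 2: p0:(3,1)->(3,2) | p1:escaped | p2:(3,0)->(3,1) | p3:(1,1)->(2,1)
Step 3: p0:(3,2)->(3,3) | p1:escaped | p2:(3,1)->(3,2) | p3:(2,1)->(3,1)
Step 4: p0:(3,3)->(3,4) | p1:escaped | p2:(3,2)->(3,3) | p3:(3,1)->(3,2)
Step 5: p0:(3,4)->(3,5)->EXIT | p1:escaped | p2:(3,3)->(3,4) | p3:(3,2)->(3,3)
Step 6: p0:escaped | p1:escaped | p2:(3,4)->(3,5)->EXIT | p3:(3,3)->(3,4)
Step 7: p0:escaped | p1:escaped | p2:escaped | p3:(3,4)->(3,5)->EXIT
Exit steps: [5, 1, 6, 7]
First to escape: p1 at step 1

Answer: 1 1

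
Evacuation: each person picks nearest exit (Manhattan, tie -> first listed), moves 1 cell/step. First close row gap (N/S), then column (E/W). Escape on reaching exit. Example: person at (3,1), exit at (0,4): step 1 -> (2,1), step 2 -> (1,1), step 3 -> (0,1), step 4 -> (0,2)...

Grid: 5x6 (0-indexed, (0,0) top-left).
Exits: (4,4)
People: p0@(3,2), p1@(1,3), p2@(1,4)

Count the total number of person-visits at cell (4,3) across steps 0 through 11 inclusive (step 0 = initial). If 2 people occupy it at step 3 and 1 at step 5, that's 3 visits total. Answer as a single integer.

Step 0: p0@(3,2) p1@(1,3) p2@(1,4) -> at (4,3): 0 [-], cum=0
Step 1: p0@(4,2) p1@(2,3) p2@(2,4) -> at (4,3): 0 [-], cum=0
Step 2: p0@(4,3) p1@(3,3) p2@(3,4) -> at (4,3): 1 [p0], cum=1
Step 3: p0@ESC p1@(4,3) p2@ESC -> at (4,3): 1 [p1], cum=2
Step 4: p0@ESC p1@ESC p2@ESC -> at (4,3): 0 [-], cum=2
Total visits = 2

Answer: 2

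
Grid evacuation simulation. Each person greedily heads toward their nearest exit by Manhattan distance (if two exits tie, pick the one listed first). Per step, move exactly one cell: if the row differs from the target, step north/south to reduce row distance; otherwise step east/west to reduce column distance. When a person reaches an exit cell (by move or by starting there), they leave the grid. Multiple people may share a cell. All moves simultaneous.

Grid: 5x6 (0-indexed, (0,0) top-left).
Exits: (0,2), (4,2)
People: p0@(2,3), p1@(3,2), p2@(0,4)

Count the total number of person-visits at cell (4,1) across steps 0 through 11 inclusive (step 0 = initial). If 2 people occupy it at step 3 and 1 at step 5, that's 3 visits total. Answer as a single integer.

Step 0: p0@(2,3) p1@(3,2) p2@(0,4) -> at (4,1): 0 [-], cum=0
Step 1: p0@(1,3) p1@ESC p2@(0,3) -> at (4,1): 0 [-], cum=0
Step 2: p0@(0,3) p1@ESC p2@ESC -> at (4,1): 0 [-], cum=0
Step 3: p0@ESC p1@ESC p2@ESC -> at (4,1): 0 [-], cum=0
Total visits = 0

Answer: 0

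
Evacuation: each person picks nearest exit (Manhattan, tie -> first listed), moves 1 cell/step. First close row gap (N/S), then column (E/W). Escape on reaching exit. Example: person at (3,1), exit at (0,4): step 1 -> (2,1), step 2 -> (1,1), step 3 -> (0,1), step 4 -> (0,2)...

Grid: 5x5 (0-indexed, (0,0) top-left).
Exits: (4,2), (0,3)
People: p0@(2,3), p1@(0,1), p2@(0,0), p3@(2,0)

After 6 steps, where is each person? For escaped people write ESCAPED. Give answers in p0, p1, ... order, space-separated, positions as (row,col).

Step 1: p0:(2,3)->(1,3) | p1:(0,1)->(0,2) | p2:(0,0)->(0,1) | p3:(2,0)->(3,0)
Step 2: p0:(1,3)->(0,3)->EXIT | p1:(0,2)->(0,3)->EXIT | p2:(0,1)->(0,2) | p3:(3,0)->(4,0)
Step 3: p0:escaped | p1:escaped | p2:(0,2)->(0,3)->EXIT | p3:(4,0)->(4,1)
Step 4: p0:escaped | p1:escaped | p2:escaped | p3:(4,1)->(4,2)->EXIT

ESCAPED ESCAPED ESCAPED ESCAPED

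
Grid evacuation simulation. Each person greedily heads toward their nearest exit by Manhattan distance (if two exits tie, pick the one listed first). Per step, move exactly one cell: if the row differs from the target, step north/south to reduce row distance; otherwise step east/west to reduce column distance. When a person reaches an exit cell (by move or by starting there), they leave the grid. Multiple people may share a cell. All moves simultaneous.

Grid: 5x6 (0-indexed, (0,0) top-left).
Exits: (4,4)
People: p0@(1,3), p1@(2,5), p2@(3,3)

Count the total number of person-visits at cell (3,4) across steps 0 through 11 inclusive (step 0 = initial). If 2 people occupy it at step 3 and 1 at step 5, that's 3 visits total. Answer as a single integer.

Answer: 0

Derivation:
Step 0: p0@(1,3) p1@(2,5) p2@(3,3) -> at (3,4): 0 [-], cum=0
Step 1: p0@(2,3) p1@(3,5) p2@(4,3) -> at (3,4): 0 [-], cum=0
Step 2: p0@(3,3) p1@(4,5) p2@ESC -> at (3,4): 0 [-], cum=0
Step 3: p0@(4,3) p1@ESC p2@ESC -> at (3,4): 0 [-], cum=0
Step 4: p0@ESC p1@ESC p2@ESC -> at (3,4): 0 [-], cum=0
Total visits = 0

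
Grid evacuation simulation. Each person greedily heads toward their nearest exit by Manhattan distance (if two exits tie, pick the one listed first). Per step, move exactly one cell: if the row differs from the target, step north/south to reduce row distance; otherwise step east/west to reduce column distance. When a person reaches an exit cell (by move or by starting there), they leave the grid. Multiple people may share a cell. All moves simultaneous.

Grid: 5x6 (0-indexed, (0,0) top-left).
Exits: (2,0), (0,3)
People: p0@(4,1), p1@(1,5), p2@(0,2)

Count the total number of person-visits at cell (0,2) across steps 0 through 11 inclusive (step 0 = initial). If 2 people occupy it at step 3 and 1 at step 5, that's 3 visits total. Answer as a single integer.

Step 0: p0@(4,1) p1@(1,5) p2@(0,2) -> at (0,2): 1 [p2], cum=1
Step 1: p0@(3,1) p1@(0,5) p2@ESC -> at (0,2): 0 [-], cum=1
Step 2: p0@(2,1) p1@(0,4) p2@ESC -> at (0,2): 0 [-], cum=1
Step 3: p0@ESC p1@ESC p2@ESC -> at (0,2): 0 [-], cum=1
Total visits = 1

Answer: 1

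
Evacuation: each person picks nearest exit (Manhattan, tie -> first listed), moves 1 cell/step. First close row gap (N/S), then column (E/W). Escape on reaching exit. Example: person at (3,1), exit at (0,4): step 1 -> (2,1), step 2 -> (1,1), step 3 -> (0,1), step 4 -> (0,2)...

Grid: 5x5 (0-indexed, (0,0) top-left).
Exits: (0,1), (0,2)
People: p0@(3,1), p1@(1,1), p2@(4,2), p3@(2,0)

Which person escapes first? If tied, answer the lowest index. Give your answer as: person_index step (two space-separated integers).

Step 1: p0:(3,1)->(2,1) | p1:(1,1)->(0,1)->EXIT | p2:(4,2)->(3,2) | p3:(2,0)->(1,0)
Step 2: p0:(2,1)->(1,1) | p1:escaped | p2:(3,2)->(2,2) | p3:(1,0)->(0,0)
Step 3: p0:(1,1)->(0,1)->EXIT | p1:escaped | p2:(2,2)->(1,2) | p3:(0,0)->(0,1)->EXIT
Step 4: p0:escaped | p1:escaped | p2:(1,2)->(0,2)->EXIT | p3:escaped
Exit steps: [3, 1, 4, 3]
First to escape: p1 at step 1

Answer: 1 1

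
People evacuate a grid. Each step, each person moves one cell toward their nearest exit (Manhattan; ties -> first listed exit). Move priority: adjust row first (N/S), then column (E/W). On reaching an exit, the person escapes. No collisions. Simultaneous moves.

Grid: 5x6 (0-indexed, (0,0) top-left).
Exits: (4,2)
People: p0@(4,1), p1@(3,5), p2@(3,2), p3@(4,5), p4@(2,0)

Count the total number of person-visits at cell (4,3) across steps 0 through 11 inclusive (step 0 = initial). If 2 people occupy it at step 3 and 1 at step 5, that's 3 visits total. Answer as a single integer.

Answer: 2

Derivation:
Step 0: p0@(4,1) p1@(3,5) p2@(3,2) p3@(4,5) p4@(2,0) -> at (4,3): 0 [-], cum=0
Step 1: p0@ESC p1@(4,5) p2@ESC p3@(4,4) p4@(3,0) -> at (4,3): 0 [-], cum=0
Step 2: p0@ESC p1@(4,4) p2@ESC p3@(4,3) p4@(4,0) -> at (4,3): 1 [p3], cum=1
Step 3: p0@ESC p1@(4,3) p2@ESC p3@ESC p4@(4,1) -> at (4,3): 1 [p1], cum=2
Step 4: p0@ESC p1@ESC p2@ESC p3@ESC p4@ESC -> at (4,3): 0 [-], cum=2
Total visits = 2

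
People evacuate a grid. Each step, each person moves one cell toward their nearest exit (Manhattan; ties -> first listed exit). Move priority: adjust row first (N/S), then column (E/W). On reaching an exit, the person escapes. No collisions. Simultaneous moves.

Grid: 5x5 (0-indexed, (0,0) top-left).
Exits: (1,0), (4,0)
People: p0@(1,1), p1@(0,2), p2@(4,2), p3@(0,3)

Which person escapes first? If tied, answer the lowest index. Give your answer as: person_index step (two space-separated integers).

Step 1: p0:(1,1)->(1,0)->EXIT | p1:(0,2)->(1,2) | p2:(4,2)->(4,1) | p3:(0,3)->(1,3)
Step 2: p0:escaped | p1:(1,2)->(1,1) | p2:(4,1)->(4,0)->EXIT | p3:(1,3)->(1,2)
Step 3: p0:escaped | p1:(1,1)->(1,0)->EXIT | p2:escaped | p3:(1,2)->(1,1)
Step 4: p0:escaped | p1:escaped | p2:escaped | p3:(1,1)->(1,0)->EXIT
Exit steps: [1, 3, 2, 4]
First to escape: p0 at step 1

Answer: 0 1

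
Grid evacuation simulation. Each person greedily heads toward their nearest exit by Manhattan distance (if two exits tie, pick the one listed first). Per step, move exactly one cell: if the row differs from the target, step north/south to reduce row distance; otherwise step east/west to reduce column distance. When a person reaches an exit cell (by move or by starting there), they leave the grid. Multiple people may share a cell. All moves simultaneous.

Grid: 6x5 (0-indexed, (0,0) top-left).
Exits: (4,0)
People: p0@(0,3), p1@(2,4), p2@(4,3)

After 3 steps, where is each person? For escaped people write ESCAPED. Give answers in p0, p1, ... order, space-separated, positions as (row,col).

Step 1: p0:(0,3)->(1,3) | p1:(2,4)->(3,4) | p2:(4,3)->(4,2)
Step 2: p0:(1,3)->(2,3) | p1:(3,4)->(4,4) | p2:(4,2)->(4,1)
Step 3: p0:(2,3)->(3,3) | p1:(4,4)->(4,3) | p2:(4,1)->(4,0)->EXIT

(3,3) (4,3) ESCAPED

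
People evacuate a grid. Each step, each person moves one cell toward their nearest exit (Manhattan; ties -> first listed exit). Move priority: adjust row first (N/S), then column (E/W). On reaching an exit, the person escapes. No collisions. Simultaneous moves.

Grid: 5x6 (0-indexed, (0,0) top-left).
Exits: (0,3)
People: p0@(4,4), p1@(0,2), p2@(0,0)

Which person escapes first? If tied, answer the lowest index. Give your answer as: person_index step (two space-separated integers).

Step 1: p0:(4,4)->(3,4) | p1:(0,2)->(0,3)->EXIT | p2:(0,0)->(0,1)
Step 2: p0:(3,4)->(2,4) | p1:escaped | p2:(0,1)->(0,2)
Step 3: p0:(2,4)->(1,4) | p1:escaped | p2:(0,2)->(0,3)->EXIT
Step 4: p0:(1,4)->(0,4) | p1:escaped | p2:escaped
Step 5: p0:(0,4)->(0,3)->EXIT | p1:escaped | p2:escaped
Exit steps: [5, 1, 3]
First to escape: p1 at step 1

Answer: 1 1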